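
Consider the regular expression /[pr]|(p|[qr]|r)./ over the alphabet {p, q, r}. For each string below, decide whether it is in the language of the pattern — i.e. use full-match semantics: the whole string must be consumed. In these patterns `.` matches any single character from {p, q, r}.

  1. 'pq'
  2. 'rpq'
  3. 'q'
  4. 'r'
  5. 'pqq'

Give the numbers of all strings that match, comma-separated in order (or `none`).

1, 4

1 → match
2 → no match
3 → no match
4 → match
5 → no match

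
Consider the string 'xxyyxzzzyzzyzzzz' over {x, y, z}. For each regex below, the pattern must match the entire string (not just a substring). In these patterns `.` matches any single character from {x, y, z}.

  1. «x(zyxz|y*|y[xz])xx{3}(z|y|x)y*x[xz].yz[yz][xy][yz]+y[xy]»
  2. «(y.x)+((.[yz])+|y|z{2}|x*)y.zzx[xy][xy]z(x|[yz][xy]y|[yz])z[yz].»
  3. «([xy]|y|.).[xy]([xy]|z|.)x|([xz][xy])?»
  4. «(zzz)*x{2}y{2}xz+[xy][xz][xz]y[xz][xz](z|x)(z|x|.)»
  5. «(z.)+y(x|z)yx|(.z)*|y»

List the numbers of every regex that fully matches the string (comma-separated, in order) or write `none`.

4

1 → no match
2 → no match — must start with 'y'
3 → no match
4 → match
5 → no match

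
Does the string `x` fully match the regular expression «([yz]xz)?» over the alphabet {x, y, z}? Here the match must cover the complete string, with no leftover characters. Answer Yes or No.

No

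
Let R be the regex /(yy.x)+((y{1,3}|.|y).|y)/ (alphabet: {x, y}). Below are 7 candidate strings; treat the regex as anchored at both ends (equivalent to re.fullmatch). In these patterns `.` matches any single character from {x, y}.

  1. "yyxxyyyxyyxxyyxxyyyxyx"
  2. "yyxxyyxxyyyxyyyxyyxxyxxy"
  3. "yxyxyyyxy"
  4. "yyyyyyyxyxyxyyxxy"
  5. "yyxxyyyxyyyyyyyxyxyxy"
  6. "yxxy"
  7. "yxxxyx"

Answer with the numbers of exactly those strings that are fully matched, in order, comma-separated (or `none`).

1

1 → match
2 → no match
3. "yxyxyyyxy" → no match — must start with "yy"
4 → no match
5 → no match
6. "yxxy" → no match — must start with "yy"
7. "yxxxyx" → no match — must start with "yy"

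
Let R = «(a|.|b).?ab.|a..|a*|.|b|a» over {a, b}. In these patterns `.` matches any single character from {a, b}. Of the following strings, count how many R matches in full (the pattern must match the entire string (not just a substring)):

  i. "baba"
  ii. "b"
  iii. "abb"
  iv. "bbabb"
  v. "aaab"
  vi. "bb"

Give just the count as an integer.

4

i → match
ii → match
iii → match
iv → match
v → no match
vi → no match
Total matched: 4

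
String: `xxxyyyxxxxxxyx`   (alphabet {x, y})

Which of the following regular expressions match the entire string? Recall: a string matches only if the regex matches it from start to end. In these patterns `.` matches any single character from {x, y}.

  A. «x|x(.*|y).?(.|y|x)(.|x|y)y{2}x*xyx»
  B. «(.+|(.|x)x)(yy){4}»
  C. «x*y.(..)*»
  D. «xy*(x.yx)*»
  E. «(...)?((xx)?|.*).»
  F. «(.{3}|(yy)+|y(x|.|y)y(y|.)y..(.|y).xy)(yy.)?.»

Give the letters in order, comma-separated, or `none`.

A, E

A → match
B → no match — must end with `yy`
C → no match
D → no match
E → match
F → no match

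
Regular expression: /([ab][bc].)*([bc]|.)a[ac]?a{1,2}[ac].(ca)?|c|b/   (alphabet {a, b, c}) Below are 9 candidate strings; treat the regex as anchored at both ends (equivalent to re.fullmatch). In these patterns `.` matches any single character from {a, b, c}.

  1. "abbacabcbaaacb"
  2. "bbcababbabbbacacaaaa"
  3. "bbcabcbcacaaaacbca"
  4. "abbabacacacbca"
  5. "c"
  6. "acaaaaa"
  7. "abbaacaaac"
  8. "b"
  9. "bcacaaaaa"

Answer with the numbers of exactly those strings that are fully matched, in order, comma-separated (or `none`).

1 → match
2 → match
3 → match
4 → match
5 → match
6 → no match
7 → match
8 → match
9 → match

1, 2, 3, 4, 5, 7, 8, 9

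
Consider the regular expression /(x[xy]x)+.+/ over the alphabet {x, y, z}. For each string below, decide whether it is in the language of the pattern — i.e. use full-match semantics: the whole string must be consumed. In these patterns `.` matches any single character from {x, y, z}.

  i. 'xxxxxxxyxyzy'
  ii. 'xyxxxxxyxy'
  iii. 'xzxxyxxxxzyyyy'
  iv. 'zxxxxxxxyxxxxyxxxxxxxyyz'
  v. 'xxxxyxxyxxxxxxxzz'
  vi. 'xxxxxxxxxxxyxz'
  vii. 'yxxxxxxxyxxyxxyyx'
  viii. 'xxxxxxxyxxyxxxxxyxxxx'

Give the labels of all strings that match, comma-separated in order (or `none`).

i, ii, v, vi, viii

i → match
ii → match
iii → no match
iv → no match — must start with 'x'
v → match
vi → match
vii → no match — must start with 'x'
viii → match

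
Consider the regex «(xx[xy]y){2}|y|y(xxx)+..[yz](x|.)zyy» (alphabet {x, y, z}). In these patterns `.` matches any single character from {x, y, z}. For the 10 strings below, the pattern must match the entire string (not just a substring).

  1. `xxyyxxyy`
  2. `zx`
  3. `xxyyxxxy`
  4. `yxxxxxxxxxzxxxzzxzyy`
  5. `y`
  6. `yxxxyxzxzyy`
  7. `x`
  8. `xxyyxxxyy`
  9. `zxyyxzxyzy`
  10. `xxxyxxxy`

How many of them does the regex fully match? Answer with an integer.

5

1. `xxyyxxyy` → match
2. `zx` → no match
3. `xxyyxxxy` → match
4 → no match
5. `y` → match
6. `yxxxyxzxzyy` → match
7. `x` → no match
8. `xxyyxxxyy` → no match
9. `zxyyxzxyzy` → no match
10. `xxxyxxxy` → match
Total matched: 5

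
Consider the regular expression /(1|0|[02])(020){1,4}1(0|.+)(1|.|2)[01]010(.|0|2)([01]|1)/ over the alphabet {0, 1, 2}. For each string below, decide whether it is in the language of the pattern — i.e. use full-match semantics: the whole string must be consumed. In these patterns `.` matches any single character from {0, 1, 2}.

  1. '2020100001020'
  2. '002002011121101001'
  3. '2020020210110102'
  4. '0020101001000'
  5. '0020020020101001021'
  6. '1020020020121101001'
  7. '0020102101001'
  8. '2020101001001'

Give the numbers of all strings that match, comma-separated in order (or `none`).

1, 2, 4, 5, 6, 7, 8

1 → match
2 → match
3 → no match
4 → match
5 → match
6 → match
7 → match
8 → match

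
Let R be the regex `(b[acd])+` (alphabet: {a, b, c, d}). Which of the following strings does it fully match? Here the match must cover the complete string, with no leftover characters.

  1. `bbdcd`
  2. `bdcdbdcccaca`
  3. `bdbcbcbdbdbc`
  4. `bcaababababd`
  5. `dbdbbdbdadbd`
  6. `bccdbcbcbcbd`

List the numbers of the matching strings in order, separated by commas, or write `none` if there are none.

1 → no match
2 → no match
3 → match
4 → no match
5 → no match — must start with `b`
6 → no match

3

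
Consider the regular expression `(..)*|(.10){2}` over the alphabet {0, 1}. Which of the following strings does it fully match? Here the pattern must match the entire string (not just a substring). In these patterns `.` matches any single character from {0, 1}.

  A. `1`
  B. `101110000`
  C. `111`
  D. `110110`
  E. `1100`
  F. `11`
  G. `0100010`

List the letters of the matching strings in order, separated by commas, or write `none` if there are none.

A → no match
B → no match
C → no match
D → match
E → match
F → match
G → no match

D, E, F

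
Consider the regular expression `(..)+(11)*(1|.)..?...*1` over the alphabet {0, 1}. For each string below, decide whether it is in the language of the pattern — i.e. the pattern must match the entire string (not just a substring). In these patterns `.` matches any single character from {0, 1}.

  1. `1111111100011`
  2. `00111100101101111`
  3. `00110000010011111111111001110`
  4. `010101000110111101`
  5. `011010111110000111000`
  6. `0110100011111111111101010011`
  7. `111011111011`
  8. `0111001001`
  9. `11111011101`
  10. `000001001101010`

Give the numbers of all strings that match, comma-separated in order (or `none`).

1 → match
2 → match
3 → no match — must end with `1`
4 → match
5 → no match — must end with `1`
6 → match
7. `111011111011` → match
8. `0111001001` → match
9. `11111011101` → match
10 → no match — must end with `1`

1, 2, 4, 6, 7, 8, 9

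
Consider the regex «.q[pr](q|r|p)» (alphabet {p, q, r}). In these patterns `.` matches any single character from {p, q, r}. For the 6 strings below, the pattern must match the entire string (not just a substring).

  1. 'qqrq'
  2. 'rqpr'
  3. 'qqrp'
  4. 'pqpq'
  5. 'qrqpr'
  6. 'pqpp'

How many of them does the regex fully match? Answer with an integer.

5

1 → match
2 → match
3 → match
4 → match
5 → no match
6 → match
Total matched: 5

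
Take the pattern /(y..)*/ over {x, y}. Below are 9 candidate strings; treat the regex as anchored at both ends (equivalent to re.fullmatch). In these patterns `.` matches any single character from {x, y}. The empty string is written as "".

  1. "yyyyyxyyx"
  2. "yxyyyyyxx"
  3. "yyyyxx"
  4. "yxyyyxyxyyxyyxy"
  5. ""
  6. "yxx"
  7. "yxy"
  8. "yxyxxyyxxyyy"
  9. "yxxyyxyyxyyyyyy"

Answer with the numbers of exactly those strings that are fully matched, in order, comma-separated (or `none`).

1 → match
2 → match
3 → match
4 → match
5 → match
6 → match
7 → match
8 → no match
9 → match

1, 2, 3, 4, 5, 6, 7, 9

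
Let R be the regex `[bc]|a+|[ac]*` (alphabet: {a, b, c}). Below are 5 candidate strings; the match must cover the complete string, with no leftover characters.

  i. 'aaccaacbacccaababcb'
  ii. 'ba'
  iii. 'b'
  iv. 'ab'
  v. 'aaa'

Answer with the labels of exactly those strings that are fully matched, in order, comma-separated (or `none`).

iii, v

i → no match
ii → no match
iii → match
iv → no match
v → match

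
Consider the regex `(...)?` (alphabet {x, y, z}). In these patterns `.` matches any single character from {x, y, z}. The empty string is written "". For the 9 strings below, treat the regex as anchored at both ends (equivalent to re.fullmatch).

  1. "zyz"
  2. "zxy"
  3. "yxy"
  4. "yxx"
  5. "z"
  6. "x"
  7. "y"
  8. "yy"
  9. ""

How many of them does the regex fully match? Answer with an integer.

5

1 → match
2 → match
3 → match
4 → match
5 → no match
6 → no match
7 → no match
8 → no match
9 → match
Total matched: 5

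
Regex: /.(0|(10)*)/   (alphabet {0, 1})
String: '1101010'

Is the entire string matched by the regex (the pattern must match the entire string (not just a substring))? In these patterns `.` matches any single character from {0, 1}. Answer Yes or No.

Yes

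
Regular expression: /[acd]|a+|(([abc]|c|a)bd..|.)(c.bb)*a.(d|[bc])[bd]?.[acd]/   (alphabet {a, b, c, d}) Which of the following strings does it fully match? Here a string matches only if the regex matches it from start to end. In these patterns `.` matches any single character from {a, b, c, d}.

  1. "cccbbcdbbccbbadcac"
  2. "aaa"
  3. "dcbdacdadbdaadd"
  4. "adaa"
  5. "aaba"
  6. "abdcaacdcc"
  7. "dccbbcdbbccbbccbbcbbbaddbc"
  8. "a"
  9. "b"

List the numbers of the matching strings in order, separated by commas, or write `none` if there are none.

1 → match
2. "aaa" → match
3 → no match
4. "adaa" → no match
5. "aaba" → no match
6. "abdcaacdcc" → match
7 → match
8. "a" → match
9. "b" → no match

1, 2, 6, 7, 8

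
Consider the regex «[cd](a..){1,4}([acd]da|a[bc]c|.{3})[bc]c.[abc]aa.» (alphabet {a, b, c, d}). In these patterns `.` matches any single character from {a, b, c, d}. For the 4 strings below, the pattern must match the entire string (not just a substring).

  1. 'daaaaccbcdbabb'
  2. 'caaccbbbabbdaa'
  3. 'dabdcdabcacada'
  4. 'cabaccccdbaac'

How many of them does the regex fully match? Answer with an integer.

1 → no match
2 → no match
3 → no match
4 → no match
Total matched: 0

0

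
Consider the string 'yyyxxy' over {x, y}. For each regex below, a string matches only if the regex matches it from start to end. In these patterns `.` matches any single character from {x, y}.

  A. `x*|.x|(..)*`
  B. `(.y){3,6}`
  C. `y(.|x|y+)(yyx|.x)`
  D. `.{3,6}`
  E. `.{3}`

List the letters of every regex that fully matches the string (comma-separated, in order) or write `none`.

A → match
B → no match
C → no match
D → match
E → no match

A, D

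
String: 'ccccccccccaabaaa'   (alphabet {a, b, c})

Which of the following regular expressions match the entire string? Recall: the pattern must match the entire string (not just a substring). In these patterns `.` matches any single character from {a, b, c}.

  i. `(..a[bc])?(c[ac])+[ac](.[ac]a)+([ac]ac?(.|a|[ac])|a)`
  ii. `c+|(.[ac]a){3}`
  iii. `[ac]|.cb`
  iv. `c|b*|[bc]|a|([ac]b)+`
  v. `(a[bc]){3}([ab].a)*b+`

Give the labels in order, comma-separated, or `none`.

i

i → match
ii → no match
iii → no match
iv → no match
v → no match — must start with 'a'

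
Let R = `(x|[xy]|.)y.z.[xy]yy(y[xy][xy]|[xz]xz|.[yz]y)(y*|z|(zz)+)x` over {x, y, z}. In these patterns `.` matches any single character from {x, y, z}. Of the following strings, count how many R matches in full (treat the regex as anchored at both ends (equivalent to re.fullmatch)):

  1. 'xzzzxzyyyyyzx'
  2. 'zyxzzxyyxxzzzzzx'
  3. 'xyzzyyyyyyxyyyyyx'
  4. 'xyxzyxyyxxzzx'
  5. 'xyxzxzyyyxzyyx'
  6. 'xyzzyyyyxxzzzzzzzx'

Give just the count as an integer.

1 → no match
2 → match
3 → match
4 → match
5 → no match
6 → match
Total matched: 4

4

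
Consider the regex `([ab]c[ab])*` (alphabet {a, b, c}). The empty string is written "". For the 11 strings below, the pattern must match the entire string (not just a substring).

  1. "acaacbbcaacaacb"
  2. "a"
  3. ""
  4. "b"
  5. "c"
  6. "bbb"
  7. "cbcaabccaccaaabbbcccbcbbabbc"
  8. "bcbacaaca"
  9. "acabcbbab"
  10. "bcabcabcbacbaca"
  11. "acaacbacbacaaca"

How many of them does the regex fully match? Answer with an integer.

5

1 → match
2 → no match
3 → match
4 → no match
5 → no match
6 → no match
7 → no match
8 → match
9 → no match
10 → match
11 → match
Total matched: 5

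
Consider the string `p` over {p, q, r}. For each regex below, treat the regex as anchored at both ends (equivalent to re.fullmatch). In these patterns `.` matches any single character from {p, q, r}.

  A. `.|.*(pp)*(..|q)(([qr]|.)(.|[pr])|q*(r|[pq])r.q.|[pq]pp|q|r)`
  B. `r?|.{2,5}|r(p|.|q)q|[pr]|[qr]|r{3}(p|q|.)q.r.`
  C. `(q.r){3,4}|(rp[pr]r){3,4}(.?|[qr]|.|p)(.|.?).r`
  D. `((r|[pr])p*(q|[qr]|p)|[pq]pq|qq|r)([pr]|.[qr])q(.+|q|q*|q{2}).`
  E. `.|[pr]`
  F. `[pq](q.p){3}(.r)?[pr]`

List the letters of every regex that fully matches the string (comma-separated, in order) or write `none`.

A, B, E

A → match
B → match
C → no match — must end with `r`
D → no match
E → match
F → no match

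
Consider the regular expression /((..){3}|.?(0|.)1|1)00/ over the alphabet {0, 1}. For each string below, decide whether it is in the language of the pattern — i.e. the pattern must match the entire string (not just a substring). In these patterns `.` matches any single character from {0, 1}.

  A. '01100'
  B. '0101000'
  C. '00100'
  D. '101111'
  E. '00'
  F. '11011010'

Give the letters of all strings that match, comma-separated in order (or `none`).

A → match
B → no match
C → match
D → no match — must end with '00'
E → no match
F → no match — must end with '00'

A, C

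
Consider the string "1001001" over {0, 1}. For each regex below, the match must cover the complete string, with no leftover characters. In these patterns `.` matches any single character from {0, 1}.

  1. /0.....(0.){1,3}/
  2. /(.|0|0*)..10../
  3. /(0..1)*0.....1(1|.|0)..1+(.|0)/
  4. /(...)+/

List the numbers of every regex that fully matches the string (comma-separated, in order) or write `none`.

2

1 → no match — must start with "0"
2 → match
3 → no match
4 → no match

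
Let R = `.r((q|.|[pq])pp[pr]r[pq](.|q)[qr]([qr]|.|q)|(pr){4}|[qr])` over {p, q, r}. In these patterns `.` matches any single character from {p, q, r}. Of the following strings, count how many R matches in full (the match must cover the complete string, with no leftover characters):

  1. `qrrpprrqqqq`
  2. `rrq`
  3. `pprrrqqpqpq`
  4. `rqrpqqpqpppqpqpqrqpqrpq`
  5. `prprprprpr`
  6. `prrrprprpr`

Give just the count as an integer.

1. `qrrpprrqqqq` → match
2. `rrq` → match
3. `pprrrqqpqpq` → no match
4 → no match
5. `prprprprpr` → match
6. `prrrprprpr` → no match
Total matched: 3

3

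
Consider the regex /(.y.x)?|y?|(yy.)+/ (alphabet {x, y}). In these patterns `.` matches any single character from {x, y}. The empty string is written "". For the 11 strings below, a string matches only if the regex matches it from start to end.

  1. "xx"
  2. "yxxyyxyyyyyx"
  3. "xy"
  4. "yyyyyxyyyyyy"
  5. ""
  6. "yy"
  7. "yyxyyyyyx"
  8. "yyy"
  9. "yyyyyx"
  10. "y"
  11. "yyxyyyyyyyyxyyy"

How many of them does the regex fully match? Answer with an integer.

1. "xx" → no match
2. "yxxyyxyyyyyx" → no match
3. "xy" → no match
4. "yyyyyxyyyyyy" → match
5. "" → match
6. "yy" → no match
7. "yyxyyyyyx" → match
8. "yyy" → match
9. "yyyyyx" → match
10. "y" → match
11 → match
Total matched: 7

7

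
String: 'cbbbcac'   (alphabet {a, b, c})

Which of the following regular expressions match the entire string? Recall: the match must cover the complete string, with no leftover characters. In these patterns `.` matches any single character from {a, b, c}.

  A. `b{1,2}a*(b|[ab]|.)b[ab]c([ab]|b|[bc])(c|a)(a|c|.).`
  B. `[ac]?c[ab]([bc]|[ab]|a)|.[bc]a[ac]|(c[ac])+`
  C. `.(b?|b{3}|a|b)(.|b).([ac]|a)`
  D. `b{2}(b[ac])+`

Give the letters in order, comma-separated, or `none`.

C

A → no match — must start with 'b'
B → no match
C → match
D → no match — must start with 'b'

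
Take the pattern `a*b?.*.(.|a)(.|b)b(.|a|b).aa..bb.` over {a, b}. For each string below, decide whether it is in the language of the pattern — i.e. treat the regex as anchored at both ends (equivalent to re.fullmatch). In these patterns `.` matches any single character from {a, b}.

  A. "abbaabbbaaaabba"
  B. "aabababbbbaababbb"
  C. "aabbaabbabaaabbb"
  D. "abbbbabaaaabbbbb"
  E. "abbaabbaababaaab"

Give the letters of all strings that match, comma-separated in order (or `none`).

A, B, D

A → match
B → match
C → no match
D → match
E → no match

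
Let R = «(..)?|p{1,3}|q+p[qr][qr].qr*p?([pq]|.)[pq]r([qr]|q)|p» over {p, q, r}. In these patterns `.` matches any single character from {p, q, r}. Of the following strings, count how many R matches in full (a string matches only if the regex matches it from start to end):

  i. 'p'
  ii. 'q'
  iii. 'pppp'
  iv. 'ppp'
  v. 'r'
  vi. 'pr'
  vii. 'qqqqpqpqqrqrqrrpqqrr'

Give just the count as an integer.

i → match
ii → no match
iii → no match
iv → match
v → no match
vi → match
vii → no match
Total matched: 3

3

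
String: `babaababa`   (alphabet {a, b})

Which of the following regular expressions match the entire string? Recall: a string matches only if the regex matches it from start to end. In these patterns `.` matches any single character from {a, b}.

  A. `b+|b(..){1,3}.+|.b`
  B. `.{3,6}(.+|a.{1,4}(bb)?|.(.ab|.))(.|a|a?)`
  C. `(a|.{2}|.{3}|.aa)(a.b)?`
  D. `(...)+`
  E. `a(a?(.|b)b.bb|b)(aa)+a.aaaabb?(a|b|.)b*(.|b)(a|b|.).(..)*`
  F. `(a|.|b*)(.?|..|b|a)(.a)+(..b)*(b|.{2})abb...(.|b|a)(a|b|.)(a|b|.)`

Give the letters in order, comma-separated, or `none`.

A, B, D

A → match
B → match
C → no match
D → match
E → no match — must start with `a`
F → no match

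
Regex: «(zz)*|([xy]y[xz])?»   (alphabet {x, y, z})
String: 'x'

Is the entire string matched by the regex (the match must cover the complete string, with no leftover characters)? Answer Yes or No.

No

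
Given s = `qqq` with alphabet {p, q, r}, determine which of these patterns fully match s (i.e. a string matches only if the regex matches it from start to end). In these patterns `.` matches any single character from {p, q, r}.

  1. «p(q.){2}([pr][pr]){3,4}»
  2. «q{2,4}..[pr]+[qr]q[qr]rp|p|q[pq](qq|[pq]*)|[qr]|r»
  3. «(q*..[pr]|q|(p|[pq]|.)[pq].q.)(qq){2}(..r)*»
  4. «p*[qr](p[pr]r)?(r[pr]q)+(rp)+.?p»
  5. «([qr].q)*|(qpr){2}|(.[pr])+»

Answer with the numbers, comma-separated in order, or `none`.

1 → no match — must start with `pq`
2 → match
3 → no match
4 → no match — must end with `p`
5 → match

2, 5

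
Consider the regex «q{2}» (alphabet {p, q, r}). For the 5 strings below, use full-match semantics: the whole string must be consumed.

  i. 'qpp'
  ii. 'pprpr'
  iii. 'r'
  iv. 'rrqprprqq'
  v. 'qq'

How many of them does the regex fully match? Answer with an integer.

1

i → no match — must end with 'q'
ii → no match — must start with 'q'
iii → no match — must start with 'q'
iv → no match — must start with 'q'
v → match
Total matched: 1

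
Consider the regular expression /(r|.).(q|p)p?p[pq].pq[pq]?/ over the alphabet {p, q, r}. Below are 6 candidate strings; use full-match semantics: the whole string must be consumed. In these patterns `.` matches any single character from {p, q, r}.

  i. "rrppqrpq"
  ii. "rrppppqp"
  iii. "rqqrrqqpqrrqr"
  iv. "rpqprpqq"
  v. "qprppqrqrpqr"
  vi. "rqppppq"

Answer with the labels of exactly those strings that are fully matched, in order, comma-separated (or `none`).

i → match
ii → no match
iii → no match
iv → no match
v → no match
vi → no match

i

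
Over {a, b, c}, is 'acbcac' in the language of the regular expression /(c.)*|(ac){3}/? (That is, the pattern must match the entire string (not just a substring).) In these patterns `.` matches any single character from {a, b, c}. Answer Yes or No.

No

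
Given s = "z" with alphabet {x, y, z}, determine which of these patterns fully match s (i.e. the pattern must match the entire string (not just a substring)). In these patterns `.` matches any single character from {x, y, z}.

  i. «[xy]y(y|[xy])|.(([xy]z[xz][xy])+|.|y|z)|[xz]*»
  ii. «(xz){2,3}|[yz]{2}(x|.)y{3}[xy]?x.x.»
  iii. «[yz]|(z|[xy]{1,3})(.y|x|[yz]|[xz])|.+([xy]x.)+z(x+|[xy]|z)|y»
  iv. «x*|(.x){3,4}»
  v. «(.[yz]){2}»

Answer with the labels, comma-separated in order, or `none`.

i, iii

i → match
ii → no match
iii → match
iv → no match
v → no match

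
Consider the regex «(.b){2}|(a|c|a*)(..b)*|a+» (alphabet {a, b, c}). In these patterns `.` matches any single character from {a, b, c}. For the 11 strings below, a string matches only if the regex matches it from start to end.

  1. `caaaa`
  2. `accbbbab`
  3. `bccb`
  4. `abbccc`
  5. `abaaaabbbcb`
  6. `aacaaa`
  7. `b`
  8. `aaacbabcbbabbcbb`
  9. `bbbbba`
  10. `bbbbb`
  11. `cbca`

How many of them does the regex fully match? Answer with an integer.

0

1 → no match
2 → no match
3 → no match
4 → no match
5 → no match
6 → no match
7 → no match
8 → no match
9 → no match
10 → no match
11 → no match
Total matched: 0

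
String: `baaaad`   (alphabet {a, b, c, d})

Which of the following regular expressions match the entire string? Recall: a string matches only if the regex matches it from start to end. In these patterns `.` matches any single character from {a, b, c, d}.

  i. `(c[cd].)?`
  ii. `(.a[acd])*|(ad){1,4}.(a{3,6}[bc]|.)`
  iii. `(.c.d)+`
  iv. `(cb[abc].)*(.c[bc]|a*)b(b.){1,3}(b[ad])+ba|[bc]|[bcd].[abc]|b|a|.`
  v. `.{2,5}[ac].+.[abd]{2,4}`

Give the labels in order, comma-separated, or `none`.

ii

i → no match
ii → match
iii → no match
iv → no match
v → no match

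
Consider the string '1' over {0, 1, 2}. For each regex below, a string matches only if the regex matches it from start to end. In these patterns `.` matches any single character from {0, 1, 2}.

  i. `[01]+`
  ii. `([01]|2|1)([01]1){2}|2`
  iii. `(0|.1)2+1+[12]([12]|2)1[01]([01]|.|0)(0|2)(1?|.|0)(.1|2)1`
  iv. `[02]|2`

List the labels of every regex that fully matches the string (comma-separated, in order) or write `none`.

i

i → match
ii → no match
iii → no match
iv → no match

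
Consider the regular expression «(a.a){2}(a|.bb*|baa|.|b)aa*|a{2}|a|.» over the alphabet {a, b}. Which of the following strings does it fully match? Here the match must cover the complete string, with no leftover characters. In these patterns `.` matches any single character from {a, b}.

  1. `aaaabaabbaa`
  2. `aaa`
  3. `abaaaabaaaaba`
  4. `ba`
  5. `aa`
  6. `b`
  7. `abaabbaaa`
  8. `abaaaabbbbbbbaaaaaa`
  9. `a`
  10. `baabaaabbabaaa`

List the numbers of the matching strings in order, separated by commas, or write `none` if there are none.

1 → match
2 → no match
3 → no match
4 → no match
5 → match
6 → match
7 → no match
8 → match
9 → match
10 → no match

1, 5, 6, 8, 9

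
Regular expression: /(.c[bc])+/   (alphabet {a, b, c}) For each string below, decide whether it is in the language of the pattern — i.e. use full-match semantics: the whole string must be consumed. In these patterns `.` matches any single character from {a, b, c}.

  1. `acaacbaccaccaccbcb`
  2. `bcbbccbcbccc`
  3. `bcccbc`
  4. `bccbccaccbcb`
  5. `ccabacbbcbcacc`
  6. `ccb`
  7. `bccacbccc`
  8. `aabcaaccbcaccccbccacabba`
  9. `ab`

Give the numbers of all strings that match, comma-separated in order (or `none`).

2, 4, 6, 7

1 → no match
2 → match
3 → no match
4 → match
5 → no match
6 → match
7 → match
8 → no match
9 → no match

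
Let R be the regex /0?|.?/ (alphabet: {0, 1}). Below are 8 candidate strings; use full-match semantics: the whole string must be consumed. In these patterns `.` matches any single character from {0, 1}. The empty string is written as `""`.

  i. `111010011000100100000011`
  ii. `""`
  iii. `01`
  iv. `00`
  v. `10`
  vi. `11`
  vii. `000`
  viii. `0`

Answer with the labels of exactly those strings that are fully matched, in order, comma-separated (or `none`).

ii, viii

i → no match
ii. `""` → match
iii. `01` → no match
iv. `00` → no match
v. `10` → no match
vi. `11` → no match
vii. `000` → no match
viii. `0` → match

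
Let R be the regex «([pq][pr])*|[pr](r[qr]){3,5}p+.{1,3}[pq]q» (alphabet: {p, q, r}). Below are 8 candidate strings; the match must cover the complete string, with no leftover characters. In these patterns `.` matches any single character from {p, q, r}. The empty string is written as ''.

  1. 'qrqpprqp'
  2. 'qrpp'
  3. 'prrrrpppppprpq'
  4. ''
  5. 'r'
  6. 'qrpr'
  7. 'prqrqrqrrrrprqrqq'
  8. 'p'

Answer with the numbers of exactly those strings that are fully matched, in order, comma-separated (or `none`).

1 → match
2 → match
3 → no match
4 → match
5 → no match
6 → match
7 → match
8 → no match

1, 2, 4, 6, 7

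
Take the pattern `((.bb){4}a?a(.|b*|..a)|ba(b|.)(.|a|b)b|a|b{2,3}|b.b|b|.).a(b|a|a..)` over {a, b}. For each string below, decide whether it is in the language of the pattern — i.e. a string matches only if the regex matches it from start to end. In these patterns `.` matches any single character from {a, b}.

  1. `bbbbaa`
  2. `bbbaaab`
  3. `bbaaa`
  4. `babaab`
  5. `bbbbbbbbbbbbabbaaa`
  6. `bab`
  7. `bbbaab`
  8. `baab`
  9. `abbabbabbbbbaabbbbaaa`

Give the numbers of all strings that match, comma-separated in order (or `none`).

1, 2, 3, 4, 5, 7, 8, 9

1 → match
2 → match
3 → match
4 → match
5 → match
6 → no match
7 → match
8 → match
9 → match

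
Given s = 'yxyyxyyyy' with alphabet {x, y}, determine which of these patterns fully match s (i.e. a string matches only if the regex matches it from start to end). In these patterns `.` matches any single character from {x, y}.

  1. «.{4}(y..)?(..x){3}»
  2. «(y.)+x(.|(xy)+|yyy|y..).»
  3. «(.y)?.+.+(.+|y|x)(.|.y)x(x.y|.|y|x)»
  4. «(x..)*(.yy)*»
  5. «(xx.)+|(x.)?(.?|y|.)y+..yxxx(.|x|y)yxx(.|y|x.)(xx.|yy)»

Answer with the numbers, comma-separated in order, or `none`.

1 → no match — must end with 'x'
2 → match
3 → no match
4 → no match
5 → no match

2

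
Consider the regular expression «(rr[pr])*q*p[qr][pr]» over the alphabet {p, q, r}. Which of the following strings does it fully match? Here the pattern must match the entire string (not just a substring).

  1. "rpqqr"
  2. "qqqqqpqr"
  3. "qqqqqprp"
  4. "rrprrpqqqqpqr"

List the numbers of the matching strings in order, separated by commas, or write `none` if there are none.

1 → no match
2 → match
3 → match
4 → match

2, 3, 4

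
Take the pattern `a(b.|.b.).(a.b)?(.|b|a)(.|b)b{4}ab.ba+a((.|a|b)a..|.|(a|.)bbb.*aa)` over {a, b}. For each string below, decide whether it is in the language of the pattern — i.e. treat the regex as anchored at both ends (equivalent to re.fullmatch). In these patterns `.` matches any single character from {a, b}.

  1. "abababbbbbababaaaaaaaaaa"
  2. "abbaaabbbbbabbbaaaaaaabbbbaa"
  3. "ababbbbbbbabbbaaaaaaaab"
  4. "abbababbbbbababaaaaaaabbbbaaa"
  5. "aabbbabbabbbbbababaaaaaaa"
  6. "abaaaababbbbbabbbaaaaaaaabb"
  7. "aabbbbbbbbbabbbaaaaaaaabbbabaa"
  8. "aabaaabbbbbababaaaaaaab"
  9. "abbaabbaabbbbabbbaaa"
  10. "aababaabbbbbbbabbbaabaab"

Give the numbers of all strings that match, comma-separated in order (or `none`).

1 → match
2 → match
3 → match
4 → match
5 → match
6 → match
7 → match
8 → match
9 → match
10 → match

1, 2, 3, 4, 5, 6, 7, 8, 9, 10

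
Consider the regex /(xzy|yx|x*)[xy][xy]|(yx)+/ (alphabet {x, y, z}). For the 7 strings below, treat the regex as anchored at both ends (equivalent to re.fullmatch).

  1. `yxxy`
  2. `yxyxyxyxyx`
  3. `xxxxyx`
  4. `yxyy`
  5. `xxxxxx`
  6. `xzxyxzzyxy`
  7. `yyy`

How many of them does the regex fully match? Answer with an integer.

5

1 → match
2 → match
3 → match
4 → match
5 → match
6 → no match
7 → no match
Total matched: 5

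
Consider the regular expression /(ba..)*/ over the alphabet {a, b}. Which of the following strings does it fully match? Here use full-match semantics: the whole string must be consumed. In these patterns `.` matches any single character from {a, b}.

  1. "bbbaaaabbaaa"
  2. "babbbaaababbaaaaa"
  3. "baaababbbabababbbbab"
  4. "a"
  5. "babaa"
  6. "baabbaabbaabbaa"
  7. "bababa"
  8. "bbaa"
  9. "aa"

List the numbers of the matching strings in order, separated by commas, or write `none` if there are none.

1 → no match
2 → no match
3 → no match
4 → no match
5 → no match
6 → no match
7 → no match
8 → no match
9 → no match

none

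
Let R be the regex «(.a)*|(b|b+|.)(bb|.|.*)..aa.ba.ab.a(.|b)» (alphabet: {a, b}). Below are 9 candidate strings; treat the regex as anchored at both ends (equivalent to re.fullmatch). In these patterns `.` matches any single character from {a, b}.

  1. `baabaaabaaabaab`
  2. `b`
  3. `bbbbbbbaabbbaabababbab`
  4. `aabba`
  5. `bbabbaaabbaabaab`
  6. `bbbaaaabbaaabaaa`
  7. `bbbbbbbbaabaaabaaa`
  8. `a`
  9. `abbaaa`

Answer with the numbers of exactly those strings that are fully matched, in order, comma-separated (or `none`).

1, 6

1 → match
2 → no match
3 → no match
4 → no match
5 → no match
6 → match
7 → no match
8 → no match
9 → no match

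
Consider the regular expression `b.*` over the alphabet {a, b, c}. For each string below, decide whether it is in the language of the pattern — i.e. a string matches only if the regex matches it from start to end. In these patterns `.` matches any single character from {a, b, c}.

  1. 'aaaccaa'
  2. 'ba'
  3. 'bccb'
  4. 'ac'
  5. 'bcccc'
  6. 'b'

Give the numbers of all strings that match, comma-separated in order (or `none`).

2, 3, 5, 6

1 → no match — must start with 'b'
2 → match
3 → match
4 → no match — must start with 'b'
5 → match
6 → match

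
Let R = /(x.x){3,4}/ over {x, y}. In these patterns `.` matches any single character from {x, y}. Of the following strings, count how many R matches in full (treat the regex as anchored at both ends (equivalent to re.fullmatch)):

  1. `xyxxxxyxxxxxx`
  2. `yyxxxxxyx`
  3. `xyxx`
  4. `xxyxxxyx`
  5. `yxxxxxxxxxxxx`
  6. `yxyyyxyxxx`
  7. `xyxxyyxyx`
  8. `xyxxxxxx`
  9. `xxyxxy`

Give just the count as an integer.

1 → no match
2 → no match — must start with `x`
3 → no match
4 → no match
5 → no match — must start with `x`
6 → no match — must start with `x`
7 → no match
8 → no match
9 → no match — must end with `x`
Total matched: 0

0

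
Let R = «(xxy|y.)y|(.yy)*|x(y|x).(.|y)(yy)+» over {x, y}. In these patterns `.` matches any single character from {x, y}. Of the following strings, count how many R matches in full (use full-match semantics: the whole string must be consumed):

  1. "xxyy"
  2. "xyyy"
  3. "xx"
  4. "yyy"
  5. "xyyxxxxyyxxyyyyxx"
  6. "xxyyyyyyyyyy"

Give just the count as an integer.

3

1 → match
2 → no match
3 → no match
4 → match
5 → no match
6 → match
Total matched: 3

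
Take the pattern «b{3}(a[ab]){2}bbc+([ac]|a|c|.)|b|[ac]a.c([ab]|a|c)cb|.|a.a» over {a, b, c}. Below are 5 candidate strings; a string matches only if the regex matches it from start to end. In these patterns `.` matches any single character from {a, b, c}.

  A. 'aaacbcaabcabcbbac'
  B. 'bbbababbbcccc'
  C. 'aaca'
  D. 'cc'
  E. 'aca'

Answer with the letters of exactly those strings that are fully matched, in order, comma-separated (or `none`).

A → no match
B → match
C. 'aaca' → no match
D. 'cc' → no match
E. 'aca' → match

B, E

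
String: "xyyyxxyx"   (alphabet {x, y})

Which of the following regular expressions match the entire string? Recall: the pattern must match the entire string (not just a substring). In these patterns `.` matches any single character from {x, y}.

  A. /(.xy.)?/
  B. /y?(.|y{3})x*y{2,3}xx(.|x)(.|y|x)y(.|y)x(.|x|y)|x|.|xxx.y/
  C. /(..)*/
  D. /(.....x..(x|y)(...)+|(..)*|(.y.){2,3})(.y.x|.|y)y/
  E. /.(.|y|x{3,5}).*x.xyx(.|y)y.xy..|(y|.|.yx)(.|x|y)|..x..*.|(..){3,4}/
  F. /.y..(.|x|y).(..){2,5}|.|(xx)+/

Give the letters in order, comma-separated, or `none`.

C, E

A → no match
B → no match
C → match
D → no match — must end with "y"
E → match
F → no match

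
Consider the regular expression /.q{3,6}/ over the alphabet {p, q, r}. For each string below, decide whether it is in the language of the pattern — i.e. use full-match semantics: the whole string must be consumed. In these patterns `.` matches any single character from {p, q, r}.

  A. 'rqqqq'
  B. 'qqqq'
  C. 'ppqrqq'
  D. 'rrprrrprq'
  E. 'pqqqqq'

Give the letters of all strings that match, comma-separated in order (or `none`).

A, B, E

A → match
B → match
C → no match
D → no match
E → match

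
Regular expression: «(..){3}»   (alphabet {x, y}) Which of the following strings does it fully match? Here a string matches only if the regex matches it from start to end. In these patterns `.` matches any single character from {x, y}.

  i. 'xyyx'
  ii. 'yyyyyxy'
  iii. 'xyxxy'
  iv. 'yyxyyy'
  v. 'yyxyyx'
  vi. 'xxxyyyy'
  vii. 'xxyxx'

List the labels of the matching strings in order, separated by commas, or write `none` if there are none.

i → no match
ii → no match
iii → no match
iv → match
v → match
vi → no match
vii → no match

iv, v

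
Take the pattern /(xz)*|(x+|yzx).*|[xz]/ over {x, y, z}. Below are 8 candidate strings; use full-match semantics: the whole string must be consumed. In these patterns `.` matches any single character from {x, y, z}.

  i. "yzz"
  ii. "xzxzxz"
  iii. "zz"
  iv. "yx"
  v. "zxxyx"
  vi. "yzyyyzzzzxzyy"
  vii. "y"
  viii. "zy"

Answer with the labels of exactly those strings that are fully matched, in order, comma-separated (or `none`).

ii

i → no match
ii → match
iii → no match
iv → no match
v → no match
vi → no match
vii → no match
viii → no match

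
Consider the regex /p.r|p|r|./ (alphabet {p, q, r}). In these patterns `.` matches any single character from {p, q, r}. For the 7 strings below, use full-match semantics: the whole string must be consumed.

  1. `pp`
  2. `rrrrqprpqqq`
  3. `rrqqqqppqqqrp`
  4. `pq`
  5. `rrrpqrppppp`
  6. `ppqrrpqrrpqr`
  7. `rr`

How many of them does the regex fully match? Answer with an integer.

0

1 → no match
2 → no match
3 → no match
4 → no match
5 → no match
6 → no match
7 → no match
Total matched: 0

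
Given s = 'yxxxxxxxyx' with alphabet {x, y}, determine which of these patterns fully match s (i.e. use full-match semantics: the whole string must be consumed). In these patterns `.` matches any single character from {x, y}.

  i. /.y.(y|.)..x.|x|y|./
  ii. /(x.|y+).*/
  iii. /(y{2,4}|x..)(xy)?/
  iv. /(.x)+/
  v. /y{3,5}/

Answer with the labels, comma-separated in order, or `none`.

ii, iv

i → no match
ii → match
iii → no match
iv → match
v → no match — must end with 'y'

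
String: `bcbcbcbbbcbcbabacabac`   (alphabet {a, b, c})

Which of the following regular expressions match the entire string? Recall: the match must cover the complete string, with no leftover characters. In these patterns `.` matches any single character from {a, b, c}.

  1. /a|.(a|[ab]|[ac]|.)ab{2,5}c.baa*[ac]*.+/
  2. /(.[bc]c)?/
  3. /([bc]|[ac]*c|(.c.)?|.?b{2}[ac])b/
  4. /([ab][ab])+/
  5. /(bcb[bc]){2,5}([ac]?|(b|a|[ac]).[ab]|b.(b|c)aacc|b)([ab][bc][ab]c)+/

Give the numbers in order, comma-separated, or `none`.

5

1 → no match
2 → no match
3 → no match — must end with `b`
4 → no match
5 → match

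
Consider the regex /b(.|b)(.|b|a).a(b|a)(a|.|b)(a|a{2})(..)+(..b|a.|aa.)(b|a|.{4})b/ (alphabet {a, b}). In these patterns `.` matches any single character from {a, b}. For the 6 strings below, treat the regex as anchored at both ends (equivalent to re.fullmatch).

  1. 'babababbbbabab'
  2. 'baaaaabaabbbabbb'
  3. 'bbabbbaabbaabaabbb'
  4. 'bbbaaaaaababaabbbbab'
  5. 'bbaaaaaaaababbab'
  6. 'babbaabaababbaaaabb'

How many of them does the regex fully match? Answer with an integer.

1 → no match
2 → match
3 → no match
4 → match
5 → match
6 → match
Total matched: 4

4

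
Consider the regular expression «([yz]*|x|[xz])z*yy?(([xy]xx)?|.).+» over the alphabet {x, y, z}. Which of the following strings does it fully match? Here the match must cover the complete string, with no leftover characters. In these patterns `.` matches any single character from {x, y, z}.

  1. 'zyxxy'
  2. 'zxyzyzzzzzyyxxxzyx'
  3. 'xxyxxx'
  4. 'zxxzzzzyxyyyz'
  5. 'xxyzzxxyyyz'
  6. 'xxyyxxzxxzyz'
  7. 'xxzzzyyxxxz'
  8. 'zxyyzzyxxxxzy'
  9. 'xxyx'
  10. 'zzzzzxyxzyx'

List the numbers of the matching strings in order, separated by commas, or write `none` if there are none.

1

1 → match
2 → no match
3 → no match
4 → no match
5 → no match
6 → no match
7 → no match
8 → no match
9 → no match
10 → no match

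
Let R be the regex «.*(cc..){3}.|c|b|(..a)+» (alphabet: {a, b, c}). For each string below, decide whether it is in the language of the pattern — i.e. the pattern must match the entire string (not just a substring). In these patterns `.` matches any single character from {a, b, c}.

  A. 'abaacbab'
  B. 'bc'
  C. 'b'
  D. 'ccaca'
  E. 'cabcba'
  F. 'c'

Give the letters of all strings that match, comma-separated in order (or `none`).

C, F

A → no match
B → no match
C → match
D → no match
E → no match
F → match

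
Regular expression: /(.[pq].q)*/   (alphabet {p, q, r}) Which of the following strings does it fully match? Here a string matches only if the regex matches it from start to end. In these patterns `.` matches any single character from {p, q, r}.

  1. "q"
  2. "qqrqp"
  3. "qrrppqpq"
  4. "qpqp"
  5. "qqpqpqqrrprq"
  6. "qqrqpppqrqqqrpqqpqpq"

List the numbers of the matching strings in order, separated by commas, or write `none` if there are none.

6

1 → no match
2 → no match
3 → no match
4 → no match
5 → no match
6 → match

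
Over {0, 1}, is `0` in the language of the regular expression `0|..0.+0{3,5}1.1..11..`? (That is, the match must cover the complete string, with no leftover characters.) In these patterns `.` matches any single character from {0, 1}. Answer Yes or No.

Yes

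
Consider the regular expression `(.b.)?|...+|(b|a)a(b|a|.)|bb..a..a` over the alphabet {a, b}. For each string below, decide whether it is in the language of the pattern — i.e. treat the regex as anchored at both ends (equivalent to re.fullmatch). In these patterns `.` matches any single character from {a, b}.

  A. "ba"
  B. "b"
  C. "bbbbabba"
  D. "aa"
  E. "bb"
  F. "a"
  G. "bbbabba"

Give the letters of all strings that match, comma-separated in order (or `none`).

C, G

A → no match
B → no match
C → match
D → no match
E → no match
F → no match
G → match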